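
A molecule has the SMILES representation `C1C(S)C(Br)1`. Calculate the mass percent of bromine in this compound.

52.21%

Atom tally by fragment:
  cyclopropane ring core → C:3 H:6
  (− 2 ring H displaced by substituents)
  + SH → S:1 H:1
  + Br → Br:1
Element totals:
  C: 3
  H: 5
  Br: 1
  S: 1
Molecular formula: C3H5BrS.
Molar mass = 153.037 g/mol.
Mass from Br: 1 × 79.904 = 79.904 g/mol.
%Br = 79.904 / 153.037 × 100 = 52.21%.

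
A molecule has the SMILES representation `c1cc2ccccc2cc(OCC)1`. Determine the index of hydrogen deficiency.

7

Atom tally by fragment:
  naphthalene ring system core → C:10 H:8
  (− 1 ring H displaced by substituents)
  + OC2H5 → C:2 H:5 O:1
Element totals:
  C: 12
  H: 12
  O: 1
Molecular formula: C12H12O.
DoU = (2C + 2 + N − H − X) / 2 = (2·12 + 2 + 0 − 12 − 0) / 2 = 7.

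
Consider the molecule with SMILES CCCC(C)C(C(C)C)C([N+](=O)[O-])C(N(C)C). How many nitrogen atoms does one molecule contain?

2

Atom tally by fragment:
  CH3 → C:1 H:3
  CH2 → C:1 H:2
  CH2 → C:1 H:2
  CH(CH3) → C:2 H:4
  CH(CH(CH3)2) → C:4 H:8
  CH(NO2) → C:1 H:1 N:1 O:2
  CH2N(CH3)2 → C:3 H:8 N:1
Element totals:
  C: 13
  H: 28
  N: 2
  O: 2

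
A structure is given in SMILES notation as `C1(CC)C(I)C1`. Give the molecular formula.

C5H9I

Atom tally by fragment:
  cyclopropane ring core → C:3 H:6
  (− 2 ring H displaced by substituents)
  + C2H5 → C:2 H:5
  + I → I:1
Element totals:
  C: 5
  H: 9
  I: 1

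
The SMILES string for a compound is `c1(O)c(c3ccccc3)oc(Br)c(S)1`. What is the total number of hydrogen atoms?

Atom tally by fragment:
  furan ring core → C:4 H:4 O:1
  (− 4 ring H displaced by substituents)
  + OH → O:1 H:1
  + C6H5 → C:6 H:5
  + Br → Br:1
  + SH → S:1 H:1
Element totals:
  C: 10
  H: 7
  Br: 1
  O: 2
  S: 1

7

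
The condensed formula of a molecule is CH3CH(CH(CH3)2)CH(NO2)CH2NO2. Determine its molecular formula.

C7H14N2O4

Element totals:
  C: 7
  H: 14
  N: 2
  O: 4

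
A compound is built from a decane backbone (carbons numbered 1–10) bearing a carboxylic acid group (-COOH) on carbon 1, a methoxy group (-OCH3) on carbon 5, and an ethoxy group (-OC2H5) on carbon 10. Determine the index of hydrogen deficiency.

Atom tally by fragment:
  HOOCCH2 → C:2 H:3 O:2
  CH2 → C:1 H:2
  CH2 → C:1 H:2
  CH2 → C:1 H:2
  CH(OCH3) → C:2 H:4 O:1
  CH2 → C:1 H:2
  CH2 → C:1 H:2
  CH2 → C:1 H:2
  CH2 → C:1 H:2
  CH2OC2H5 → C:3 H:7 O:1
Element totals:
  C: 14
  H: 28
  O: 4
Molecular formula: C14H28O4.
DoU = (2C + 2 + N − H − X) / 2 = (2·14 + 2 + 0 − 28 − 0) / 2 = 1.

1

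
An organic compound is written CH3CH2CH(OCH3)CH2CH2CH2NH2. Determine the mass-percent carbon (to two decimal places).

64.07%

Atom tally by fragment:
  CH3 → C:1 H:3
  CH2 → C:1 H:2
  CH(OCH3) → C:2 H:4 O:1
  CH2 → C:1 H:2
  CH2 → C:1 H:2
  CH2NH2 → C:1 H:4 N:1
Element totals:
  C: 7
  H: 17
  N: 1
  O: 1
Molecular formula: C7H17NO.
Molar mass = 131.219 g/mol.
Mass from C: 7 × 12.011 = 84.077 g/mol.
%C = 84.077 / 131.219 × 100 = 64.07%.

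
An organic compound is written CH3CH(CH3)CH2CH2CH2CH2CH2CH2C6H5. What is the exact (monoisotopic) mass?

Atom tally by fragment:
  CH3 → C:1 H:3
  CH(CH3) → C:2 H:4
  CH2 → C:1 H:2
  CH2 → C:1 H:2
  CH2 → C:1 H:2
  CH2 → C:1 H:2
  CH2 → C:1 H:2
  CH2C6H5 → C:7 H:7
Element totals:
  C: 15
  H: 24
Molecular formula: C15H24.
  M = 15(12.0) + 24(1.007825)
    = 180.000000 + 24.187800 = 204.187800

204.1878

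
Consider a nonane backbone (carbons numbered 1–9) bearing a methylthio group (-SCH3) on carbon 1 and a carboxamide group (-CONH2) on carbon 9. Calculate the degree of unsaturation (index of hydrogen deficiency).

Atom tally by fragment:
  CH3SCH2 → C:2 H:5 S:1
  CH2 → C:1 H:2
  CH2 → C:1 H:2
  CH2 → C:1 H:2
  CH2 → C:1 H:2
  CH2 → C:1 H:2
  CH2 → C:1 H:2
  CH2 → C:1 H:2
  CH2CONH2 → C:2 H:4 O:1 N:1
Element totals:
  C: 11
  H: 23
  N: 1
  O: 1
  S: 1
Molecular formula: C11H23NOS.
DoU = (2C + 2 + N − H − X) / 2 = (2·11 + 2 + 1 − 23 − 0) / 2 = 1.

1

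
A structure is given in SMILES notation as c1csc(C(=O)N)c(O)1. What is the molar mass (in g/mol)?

Atom tally by fragment:
  thiophene ring core → C:4 H:4 S:1
  (− 2 ring H displaced by substituents)
  + CONH2 → C:1 H:2 O:1 N:1
  + OH → O:1 H:1
Element totals:
  C: 5
  H: 5
  N: 1
  O: 2
  S: 1
Molecular formula: C5H5NO2S.
  M = 5(12.011) + 5(1.008) + 14.007 + 2(15.999) + 32.06
    = 60.055 + 5.040 + 14.007 + 31.998 + 32.060 = 143.160

143.16 g/mol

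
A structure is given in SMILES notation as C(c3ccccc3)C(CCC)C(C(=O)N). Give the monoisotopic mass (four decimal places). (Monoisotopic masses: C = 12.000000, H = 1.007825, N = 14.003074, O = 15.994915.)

205.1467

Atom tally by fragment:
  C6H5CH2 → C:7 H:7
  CH(CH2CH2CH3) → C:4 H:8
  CH2CONH2 → C:2 H:4 O:1 N:1
Element totals:
  C: 13
  H: 19
  N: 1
  O: 1
Molecular formula: C13H19NO.
  M = 13(12.0) + 19(1.007825) + 14.003074 + 15.994915
    = 156.000000 + 19.148675 + 14.003074 + 15.994915 = 205.146664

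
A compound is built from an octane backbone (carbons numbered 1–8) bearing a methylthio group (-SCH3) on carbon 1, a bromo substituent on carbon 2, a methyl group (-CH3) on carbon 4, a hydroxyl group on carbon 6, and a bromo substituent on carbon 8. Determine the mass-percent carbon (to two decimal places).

34.50%

Atom tally by fragment:
  CH3SCH2 → C:2 H:5 S:1
  CH(Br) → C:1 H:1 Br:1
  CH2 → C:1 H:2
  CH(CH3) → C:2 H:4
  CH2 → C:1 H:2
  CH(OH) → C:1 H:2 O:1
  CH2 → C:1 H:2
  CH2Br → C:1 H:2 Br:1
Element totals:
  C: 10
  H: 20
  Br: 2
  O: 1
  S: 1
Molecular formula: C10H20Br2OS.
Molar mass = 348.137 g/mol.
Mass from C: 10 × 12.011 = 120.110 g/mol.
%C = 120.110 / 348.137 × 100 = 34.50%.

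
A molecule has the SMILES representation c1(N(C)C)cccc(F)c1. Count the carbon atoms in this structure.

Atom tally by fragment:
  benzene ring core → C:6 H:6
  (− 2 ring H displaced by substituents)
  + N(CH3)2 → N:1 C:2 H:6
  + F → F:1
Element totals:
  C: 8
  H: 10
  F: 1
  N: 1

8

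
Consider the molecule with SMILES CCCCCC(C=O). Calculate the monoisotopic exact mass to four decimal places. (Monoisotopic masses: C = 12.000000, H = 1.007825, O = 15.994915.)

Atom tally by fragment:
  CH3 → C:1 H:3
  CH2 → C:1 H:2
  CH2 → C:1 H:2
  CH2 → C:1 H:2
  CH2 → C:1 H:2
  CH2CHO → C:2 H:3 O:1
Element totals:
  C: 7
  H: 14
  O: 1
Molecular formula: C7H14O.
  M = 7(12.0) + 14(1.007825) + 15.994915
    = 84.000000 + 14.109550 + 15.994915 = 114.104465

114.1045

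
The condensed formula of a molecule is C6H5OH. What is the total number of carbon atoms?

6

Atom tally by fragment:
  benzene ring core → C:6 H:6
  (− 1 ring H displaced by substituents)
  + OH → O:1 H:1
Element totals:
  C: 6
  H: 6
  O: 1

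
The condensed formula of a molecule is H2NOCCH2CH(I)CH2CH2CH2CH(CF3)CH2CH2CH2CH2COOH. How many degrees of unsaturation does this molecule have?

Element totals:
  C: 13
  H: 21
  F: 3
  I: 1
  N: 1
  O: 3
Molecular formula: C13H21F3INO3.
DoU = (2C + 2 + N − H − X) / 2 = (2·13 + 2 + 1 − 21 − 4) / 2 = 2.

2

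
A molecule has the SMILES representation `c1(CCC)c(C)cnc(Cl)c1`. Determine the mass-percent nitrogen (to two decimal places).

Atom tally by fragment:
  pyridine ring core → C:5 H:5 N:1
  (− 3 ring H displaced by substituents)
  + CH2CH2CH3 → C:3 H:7
  + CH3 → C:1 H:3
  + Cl → Cl:1
Element totals:
  C: 9
  H: 12
  Cl: 1
  N: 1
Molecular formula: C9H12ClN.
Molar mass = 169.652 g/mol.
Mass from N: 1 × 14.007 = 14.007 g/mol.
%N = 14.007 / 169.652 × 100 = 8.26%.

8.26%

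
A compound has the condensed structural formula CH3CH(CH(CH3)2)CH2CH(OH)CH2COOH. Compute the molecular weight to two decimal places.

174.24 g/mol

Element totals:
  C: 9
  H: 18
  O: 3
Molecular formula: C9H18O3.
  M = 9(12.011) + 18(1.008) + 3(15.999)
    = 108.099 + 18.144 + 47.997 = 174.240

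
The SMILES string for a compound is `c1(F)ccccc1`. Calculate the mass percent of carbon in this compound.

74.99%

Atom tally by fragment:
  benzene ring core → C:6 H:6
  (− 1 ring H displaced by substituents)
  + F → F:1
Element totals:
  C: 6
  H: 5
  F: 1
Molecular formula: C6H5F.
Molar mass = 96.104 g/mol.
Mass from C: 6 × 12.011 = 72.066 g/mol.
%C = 72.066 / 96.104 × 100 = 74.99%.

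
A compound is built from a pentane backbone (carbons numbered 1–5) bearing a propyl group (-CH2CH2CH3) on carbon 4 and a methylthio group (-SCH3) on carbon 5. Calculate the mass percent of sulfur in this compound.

Atom tally by fragment:
  CH3 → C:1 H:3
  CH2 → C:1 H:2
  CH2 → C:1 H:2
  CH(CH2CH2CH3) → C:4 H:8
  CH2SCH3 → C:2 H:5 S:1
Element totals:
  C: 9
  H: 20
  S: 1
Molecular formula: C9H20S.
Molar mass = 160.319 g/mol.
Mass from S: 1 × 32.06 = 32.060 g/mol.
%S = 32.060 / 160.319 × 100 = 20.00%.

20.00%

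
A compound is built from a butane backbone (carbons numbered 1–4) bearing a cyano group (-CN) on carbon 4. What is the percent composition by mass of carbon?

72.24%

Atom tally by fragment:
  CH3 → C:1 H:3
  CH2 → C:1 H:2
  CH2 → C:1 H:2
  CH2CN → C:2 H:2 N:1
Element totals:
  C: 5
  H: 9
  N: 1
Molecular formula: C5H9N.
Molar mass = 83.134 g/mol.
Mass from C: 5 × 12.011 = 60.055 g/mol.
%C = 60.055 / 83.134 × 100 = 72.24%.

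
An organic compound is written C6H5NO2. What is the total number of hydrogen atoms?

5

Atom tally by fragment:
  benzene ring core → C:6 H:6
  (− 1 ring H displaced by substituents)
  + NO2 → N:1 O:2
Element totals:
  C: 6
  H: 5
  N: 1
  O: 2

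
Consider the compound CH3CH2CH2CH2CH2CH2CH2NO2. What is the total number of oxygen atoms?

Atom tally by fragment:
  CH3 → C:1 H:3
  CH2 → C:1 H:2
  CH2 → C:1 H:2
  CH2 → C:1 H:2
  CH2 → C:1 H:2
  CH2 → C:1 H:2
  CH2NO2 → C:1 H:2 N:1 O:2
Element totals:
  C: 7
  H: 15
  N: 1
  O: 2

2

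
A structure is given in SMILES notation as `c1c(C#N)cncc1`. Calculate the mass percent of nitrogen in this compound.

26.91%

Atom tally by fragment:
  pyridine ring core → C:5 H:5 N:1
  (− 1 ring H displaced by substituents)
  + CN → C:1 N:1
Element totals:
  C: 6
  H: 4
  N: 2
Molecular formula: C6H4N2.
Molar mass = 104.112 g/mol.
Mass from N: 2 × 14.007 = 28.014 g/mol.
%N = 28.014 / 104.112 × 100 = 26.91%.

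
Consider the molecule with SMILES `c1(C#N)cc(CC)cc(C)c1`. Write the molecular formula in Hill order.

Atom tally by fragment:
  benzene ring core → C:6 H:6
  (− 3 ring H displaced by substituents)
  + CN → C:1 N:1
  + C2H5 → C:2 H:5
  + CH3 → C:1 H:3
Element totals:
  C: 10
  H: 11
  N: 1

C10H11N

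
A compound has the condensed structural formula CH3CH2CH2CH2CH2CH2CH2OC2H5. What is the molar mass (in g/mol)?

Element totals:
  C: 9
  H: 20
  O: 1
Molecular formula: C9H20O.
  M = 9(12.011) + 20(1.008) + 15.999
    = 108.099 + 20.160 + 15.999 = 144.258

144.26 g/mol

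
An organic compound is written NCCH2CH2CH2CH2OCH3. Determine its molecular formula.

C6H11NO

Element totals:
  C: 6
  H: 11
  N: 1
  O: 1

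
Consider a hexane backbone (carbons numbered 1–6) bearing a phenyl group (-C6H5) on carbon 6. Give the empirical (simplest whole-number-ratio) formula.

C2H3

Atom tally by fragment:
  CH3 → C:1 H:3
  CH2 → C:1 H:2
  CH2 → C:1 H:2
  CH2 → C:1 H:2
  CH2 → C:1 H:2
  CH2C6H5 → C:7 H:7
Element totals:
  C: 12
  H: 18
Molecular formula: C12H18.
gcd of subscripts = 6; dividing each by 6:
  C: 12/6 = 2
  H: 18/6 = 3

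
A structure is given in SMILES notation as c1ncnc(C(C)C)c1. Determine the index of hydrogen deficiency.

Atom tally by fragment:
  pyrimidine ring core → C:4 H:4 N:2
  (− 1 ring H displaced by substituents)
  + CH(CH3)2 → C:3 H:7
Element totals:
  C: 7
  H: 10
  N: 2
Molecular formula: C7H10N2.
DoU = (2C + 2 + N − H − X) / 2 = (2·7 + 2 + 2 − 10 − 0) / 2 = 4.

4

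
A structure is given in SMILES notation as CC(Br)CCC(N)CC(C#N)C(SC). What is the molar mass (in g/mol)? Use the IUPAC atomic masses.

Atom tally by fragment:
  CH3 → C:1 H:3
  CH(Br) → C:1 H:1 Br:1
  CH2 → C:1 H:2
  CH2 → C:1 H:2
  CH(NH2) → C:1 H:3 N:1
  CH2 → C:1 H:2
  CH(CN) → C:2 H:1 N:1
  CH2SCH3 → C:2 H:5 S:1
Element totals:
  C: 10
  H: 19
  Br: 1
  N: 2
  S: 1
Molecular formula: C10H19BrN2S.
  M = 10(12.011) + 19(1.008) + 79.904 + 2(14.007) + 32.06
    = 120.110 + 19.152 + 79.904 + 28.014 + 32.060 = 279.240

279.24 g/mol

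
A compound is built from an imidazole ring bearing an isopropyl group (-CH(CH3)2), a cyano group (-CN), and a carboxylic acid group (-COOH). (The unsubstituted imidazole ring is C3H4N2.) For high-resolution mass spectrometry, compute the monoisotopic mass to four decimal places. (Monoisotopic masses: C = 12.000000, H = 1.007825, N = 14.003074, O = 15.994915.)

179.0695

Atom tally by fragment:
  imidazole ring core → C:3 H:4 N:2
  (− 3 ring H displaced by substituents)
  + CH(CH3)2 → C:3 H:7
  + CN → C:1 N:1
  + COOH → C:1 H:1 O:2
Element totals:
  C: 8
  H: 9
  N: 3
  O: 2
Molecular formula: C8H9N3O2.
  M = 8(12.0) + 9(1.007825) + 3(14.003074) + 2(15.994915)
    = 96.000000 + 9.070425 + 42.009222 + 31.989830 = 179.069477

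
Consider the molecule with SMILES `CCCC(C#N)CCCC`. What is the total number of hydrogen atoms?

Atom tally by fragment:
  CH3 → C:1 H:3
  CH2 → C:1 H:2
  CH2 → C:1 H:2
  CH(CN) → C:2 H:1 N:1
  CH2 → C:1 H:2
  CH2 → C:1 H:2
  CH2 → C:1 H:2
  CH3 → C:1 H:3
Element totals:
  C: 9
  H: 17
  N: 1

17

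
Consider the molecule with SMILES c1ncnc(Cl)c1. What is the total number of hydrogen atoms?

3

Atom tally by fragment:
  pyrimidine ring core → C:4 H:4 N:2
  (− 1 ring H displaced by substituents)
  + Cl → Cl:1
Element totals:
  C: 4
  H: 3
  Cl: 1
  N: 2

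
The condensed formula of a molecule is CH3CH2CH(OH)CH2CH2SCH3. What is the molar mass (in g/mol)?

Atom tally by fragment:
  CH3 → C:1 H:3
  CH2 → C:1 H:2
  CH(OH) → C:1 H:2 O:1
  CH2 → C:1 H:2
  CH2SCH3 → C:2 H:5 S:1
Element totals:
  C: 6
  H: 14
  O: 1
  S: 1
Molecular formula: C6H14OS.
  M = 6(12.011) + 14(1.008) + 15.999 + 32.06
    = 72.066 + 14.112 + 15.999 + 32.060 = 134.237

134.24 g/mol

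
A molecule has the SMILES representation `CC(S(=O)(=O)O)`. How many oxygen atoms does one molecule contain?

3

Atom tally by fragment:
  CH3 → C:1 H:3
  CH2SO3H → C:1 H:3 S:1 O:3
Element totals:
  C: 2
  H: 6
  O: 3
  S: 1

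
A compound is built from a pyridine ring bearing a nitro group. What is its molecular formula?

Atom tally by fragment:
  pyridine ring core → C:5 H:5 N:1
  (− 1 ring H displaced by substituents)
  + NO2 → N:1 O:2
Element totals:
  C: 5
  H: 4
  N: 2
  O: 2

C5H4N2O2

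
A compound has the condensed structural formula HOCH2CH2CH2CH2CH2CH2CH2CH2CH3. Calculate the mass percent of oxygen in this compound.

11.09%

Element totals:
  C: 9
  H: 20
  O: 1
Molecular formula: C9H20O.
Molar mass = 144.258 g/mol.
Mass from O: 1 × 15.999 = 15.999 g/mol.
%O = 15.999 / 144.258 × 100 = 11.09%.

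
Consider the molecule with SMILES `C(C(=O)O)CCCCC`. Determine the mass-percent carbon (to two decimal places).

Atom tally by fragment:
  HOOCCH2 → C:2 H:3 O:2
  CH2 → C:1 H:2
  CH2 → C:1 H:2
  CH2 → C:1 H:2
  CH2 → C:1 H:2
  CH3 → C:1 H:3
Element totals:
  C: 7
  H: 14
  O: 2
Molecular formula: C7H14O2.
Molar mass = 130.187 g/mol.
Mass from C: 7 × 12.011 = 84.077 g/mol.
%C = 84.077 / 130.187 × 100 = 64.58%.

64.58%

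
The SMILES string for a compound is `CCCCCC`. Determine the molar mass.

Atom tally by fragment:
  CH3 → C:1 H:3
  CH2 → C:1 H:2
  CH2 → C:1 H:2
  CH2 → C:1 H:2
  CH2 → C:1 H:2
  CH3 → C:1 H:3
Element totals:
  C: 6
  H: 14
Molecular formula: C6H14.
  M = 6(12.011) + 14(1.008)
    = 72.066 + 14.112 = 86.178

86.18 g/mol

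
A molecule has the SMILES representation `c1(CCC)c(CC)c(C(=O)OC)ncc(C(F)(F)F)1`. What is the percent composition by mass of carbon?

Atom tally by fragment:
  pyridine ring core → C:5 H:5 N:1
  (− 4 ring H displaced by substituents)
  + CH2CH2CH3 → C:3 H:7
  + C2H5 → C:2 H:5
  + COOCH3 → C:2 H:3 O:2
  + CF3 → C:1 F:3
Element totals:
  C: 13
  H: 16
  F: 3
  N: 1
  O: 2
Molecular formula: C13H16F3NO2.
Molar mass = 275.270 g/mol.
Mass from C: 13 × 12.011 = 156.143 g/mol.
%C = 156.143 / 275.270 × 100 = 56.72%.

56.72%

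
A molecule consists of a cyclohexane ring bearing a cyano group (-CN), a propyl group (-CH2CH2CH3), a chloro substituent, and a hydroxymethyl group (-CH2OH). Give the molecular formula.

Atom tally by fragment:
  cyclohexane ring core → C:6 H:12
  (− 4 ring H displaced by substituents)
  + CN → C:1 N:1
  + CH2CH2CH3 → C:3 H:7
  + Cl → Cl:1
  + CH2OH → C:1 H:3 O:1
Element totals:
  C: 11
  H: 18
  Cl: 1
  N: 1
  O: 1

C11H18ClNO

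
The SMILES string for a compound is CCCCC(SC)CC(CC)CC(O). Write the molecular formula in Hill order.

Atom tally by fragment:
  CH3 → C:1 H:3
  CH2 → C:1 H:2
  CH2 → C:1 H:2
  CH2 → C:1 H:2
  CH(SCH3) → C:2 H:4 S:1
  CH2 → C:1 H:2
  CH(C2H5) → C:3 H:6
  CH2 → C:1 H:2
  CH2OH → C:1 H:3 O:1
Element totals:
  C: 12
  H: 26
  O: 1
  S: 1

C12H26OS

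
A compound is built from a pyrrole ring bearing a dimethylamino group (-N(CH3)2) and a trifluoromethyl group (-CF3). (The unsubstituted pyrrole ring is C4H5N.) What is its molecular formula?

Atom tally by fragment:
  pyrrole ring core → C:4 H:5 N:1
  (− 2 ring H displaced by substituents)
  + N(CH3)2 → N:1 C:2 H:6
  + CF3 → C:1 F:3
Element totals:
  C: 7
  H: 9
  F: 3
  N: 2

C7H9F3N2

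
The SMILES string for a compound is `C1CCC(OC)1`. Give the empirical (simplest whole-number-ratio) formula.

C5H10O

Atom tally by fragment:
  cyclobutane ring core → C:4 H:8
  (− 1 ring H displaced by substituents)
  + OCH3 → C:1 H:3 O:1
Element totals:
  C: 5
  H: 10
  O: 1
Molecular formula: C5H10O.
gcd of subscripts (5, 10, 1) = 1, so the empirical formula equals the molecular formula.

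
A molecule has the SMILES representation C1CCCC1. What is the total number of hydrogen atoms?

Atom tally by fragment:
  cyclopentane ring core → C:5 H:10
Element totals:
  C: 5
  H: 10

10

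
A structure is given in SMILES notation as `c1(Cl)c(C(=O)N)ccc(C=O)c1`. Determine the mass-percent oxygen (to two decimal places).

Atom tally by fragment:
  benzene ring core → C:6 H:6
  (− 3 ring H displaced by substituents)
  + Cl → Cl:1
  + CONH2 → C:1 H:2 O:1 N:1
  + CHO → C:1 H:1 O:1
Element totals:
  C: 8
  H: 6
  Cl: 1
  N: 1
  O: 2
Molecular formula: C8H6ClNO2.
Molar mass = 183.591 g/mol.
Mass from O: 2 × 15.999 = 31.998 g/mol.
%O = 31.998 / 183.591 × 100 = 17.43%.

17.43%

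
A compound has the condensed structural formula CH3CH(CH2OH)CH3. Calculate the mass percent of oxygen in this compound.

21.58%

Element totals:
  C: 4
  H: 10
  O: 1
Molecular formula: C4H10O.
Molar mass = 74.123 g/mol.
Mass from O: 1 × 15.999 = 15.999 g/mol.
%O = 15.999 / 74.123 × 100 = 21.58%.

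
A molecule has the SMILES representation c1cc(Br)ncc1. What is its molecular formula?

Atom tally by fragment:
  pyridine ring core → C:5 H:5 N:1
  (− 1 ring H displaced by substituents)
  + Br → Br:1
Element totals:
  C: 5
  H: 4
  Br: 1
  N: 1

C5H4BrN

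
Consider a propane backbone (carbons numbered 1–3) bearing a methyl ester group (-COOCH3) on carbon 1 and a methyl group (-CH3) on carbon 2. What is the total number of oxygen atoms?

2

Atom tally by fragment:
  CH3OOCCH2 → C:3 H:5 O:2
  CH(CH3) → C:2 H:4
  CH3 → C:1 H:3
Element totals:
  C: 6
  H: 12
  O: 2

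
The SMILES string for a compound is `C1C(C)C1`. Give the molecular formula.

C4H8

Atom tally by fragment:
  cyclopropane ring core → C:3 H:6
  (− 1 ring H displaced by substituents)
  + CH3 → C:1 H:3
Element totals:
  C: 4
  H: 8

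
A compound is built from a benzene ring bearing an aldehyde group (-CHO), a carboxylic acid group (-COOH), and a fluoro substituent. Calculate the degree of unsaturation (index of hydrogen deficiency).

6

Atom tally by fragment:
  benzene ring core → C:6 H:6
  (− 3 ring H displaced by substituents)
  + CHO → C:1 H:1 O:1
  + COOH → C:1 H:1 O:2
  + F → F:1
Element totals:
  C: 8
  H: 5
  F: 1
  O: 3
Molecular formula: C8H5FO3.
DoU = (2C + 2 + N − H − X) / 2 = (2·8 + 2 + 0 − 5 − 1) / 2 = 6.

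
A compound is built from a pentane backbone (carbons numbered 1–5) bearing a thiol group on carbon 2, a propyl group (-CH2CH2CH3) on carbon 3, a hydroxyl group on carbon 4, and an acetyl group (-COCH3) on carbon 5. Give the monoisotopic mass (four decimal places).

204.1184

Atom tally by fragment:
  CH3 → C:1 H:3
  CH(SH) → C:1 H:2 S:1
  CH(CH2CH2CH3) → C:4 H:8
  CH(OH) → C:1 H:2 O:1
  CH2COCH3 → C:3 H:5 O:1
Element totals:
  C: 10
  H: 20
  O: 2
  S: 1
Molecular formula: C10H20O2S.
  M = 10(12.0) + 20(1.007825) + 2(15.994915) + 31.972071
    = 120.000000 + 20.156500 + 31.989830 + 31.972071 = 204.118401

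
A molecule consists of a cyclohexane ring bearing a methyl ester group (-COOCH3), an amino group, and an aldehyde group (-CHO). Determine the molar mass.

Atom tally by fragment:
  cyclohexane ring core → C:6 H:12
  (− 3 ring H displaced by substituents)
  + COOCH3 → C:2 H:3 O:2
  + NH2 → N:1 H:2
  + CHO → C:1 H:1 O:1
Element totals:
  C: 9
  H: 15
  N: 1
  O: 3
Molecular formula: C9H15NO3.
  M = 9(12.011) + 15(1.008) + 14.007 + 3(15.999)
    = 108.099 + 15.120 + 14.007 + 47.997 = 185.223

185.22 g/mol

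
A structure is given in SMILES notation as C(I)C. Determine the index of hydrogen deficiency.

0

Atom tally by fragment:
  ICH2 → C:1 H:2 I:1
  CH3 → C:1 H:3
Element totals:
  C: 2
  H: 5
  I: 1
Molecular formula: C2H5I.
DoU = (2C + 2 + N − H − X) / 2 = (2·2 + 2 + 0 − 5 − 1) / 2 = 0.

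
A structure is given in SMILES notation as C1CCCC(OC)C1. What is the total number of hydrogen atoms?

Atom tally by fragment:
  cyclohexane ring core → C:6 H:12
  (− 1 ring H displaced by substituents)
  + OCH3 → C:1 H:3 O:1
Element totals:
  C: 7
  H: 14
  O: 1

14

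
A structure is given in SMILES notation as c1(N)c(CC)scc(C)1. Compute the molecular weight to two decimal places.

141.23 g/mol

Atom tally by fragment:
  thiophene ring core → C:4 H:4 S:1
  (− 3 ring H displaced by substituents)
  + NH2 → N:1 H:2
  + C2H5 → C:2 H:5
  + CH3 → C:1 H:3
Element totals:
  C: 7
  H: 11
  N: 1
  S: 1
Molecular formula: C7H11NS.
  M = 7(12.011) + 11(1.008) + 14.007 + 32.06
    = 84.077 + 11.088 + 14.007 + 32.060 = 141.232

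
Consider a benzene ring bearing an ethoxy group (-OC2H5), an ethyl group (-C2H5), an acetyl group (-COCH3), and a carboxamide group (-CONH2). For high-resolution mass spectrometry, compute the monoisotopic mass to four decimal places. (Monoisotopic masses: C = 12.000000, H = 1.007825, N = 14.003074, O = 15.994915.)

235.1208

Atom tally by fragment:
  benzene ring core → C:6 H:6
  (− 4 ring H displaced by substituents)
  + OC2H5 → C:2 H:5 O:1
  + C2H5 → C:2 H:5
  + COCH3 → C:2 H:3 O:1
  + CONH2 → C:1 H:2 O:1 N:1
Element totals:
  C: 13
  H: 17
  N: 1
  O: 3
Molecular formula: C13H17NO3.
  M = 13(12.0) + 17(1.007825) + 14.003074 + 3(15.994915)
    = 156.000000 + 17.133025 + 14.003074 + 47.984745 = 235.120844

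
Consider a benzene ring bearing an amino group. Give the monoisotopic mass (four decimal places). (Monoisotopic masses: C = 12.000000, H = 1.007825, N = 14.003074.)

93.0578

Atom tally by fragment:
  benzene ring core → C:6 H:6
  (− 1 ring H displaced by substituents)
  + NH2 → N:1 H:2
Element totals:
  C: 6
  H: 7
  N: 1
Molecular formula: C6H7N.
  M = 6(12.0) + 7(1.007825) + 14.003074
    = 72.000000 + 7.054775 + 14.003074 = 93.057849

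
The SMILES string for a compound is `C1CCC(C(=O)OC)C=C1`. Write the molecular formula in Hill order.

C8H12O2

Atom tally by fragment:
  cyclohexene ring core → C:6 H:10
  (− 1 ring H displaced by substituents)
  + COOCH3 → C:2 H:3 O:2
Element totals:
  C: 8
  H: 12
  O: 2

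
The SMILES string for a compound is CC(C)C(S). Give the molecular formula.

C4H10S

Atom tally by fragment:
  CH3 → C:1 H:3
  CH(CH3) → C:2 H:4
  CH2SH → C:1 H:3 S:1
Element totals:
  C: 4
  H: 10
  S: 1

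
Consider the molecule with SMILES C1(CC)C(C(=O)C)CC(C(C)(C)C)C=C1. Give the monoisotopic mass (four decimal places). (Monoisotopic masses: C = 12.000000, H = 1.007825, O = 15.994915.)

208.1827

Atom tally by fragment:
  cyclohexene ring core → C:6 H:10
  (− 3 ring H displaced by substituents)
  + C2H5 → C:2 H:5
  + COCH3 → C:2 H:3 O:1
  + C(CH3)3 → C:4 H:9
Element totals:
  C: 14
  H: 24
  O: 1
Molecular formula: C14H24O.
  M = 14(12.0) + 24(1.007825) + 15.994915
    = 168.000000 + 24.187800 + 15.994915 = 208.182715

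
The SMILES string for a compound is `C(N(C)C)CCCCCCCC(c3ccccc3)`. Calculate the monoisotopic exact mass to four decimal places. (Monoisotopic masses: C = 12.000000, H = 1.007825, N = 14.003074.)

Atom tally by fragment:
  (CH3)2NCH2 → C:3 H:8 N:1
  CH2 → C:1 H:2
  CH2 → C:1 H:2
  CH2 → C:1 H:2
  CH2 → C:1 H:2
  CH2 → C:1 H:2
  CH2 → C:1 H:2
  CH2 → C:1 H:2
  CH2C6H5 → C:7 H:7
Element totals:
  C: 17
  H: 29
  N: 1
Molecular formula: C17H29N.
  M = 17(12.0) + 29(1.007825) + 14.003074
    = 204.000000 + 29.226925 + 14.003074 = 247.229999

247.2300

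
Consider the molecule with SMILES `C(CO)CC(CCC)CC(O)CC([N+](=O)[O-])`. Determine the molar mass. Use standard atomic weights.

Atom tally by fragment:
  HOCH2CH2 → C:2 H:5 O:1
  CH2 → C:1 H:2
  CH(CH2CH2CH3) → C:4 H:8
  CH2 → C:1 H:2
  CH(OH) → C:1 H:2 O:1
  CH2 → C:1 H:2
  CH2NO2 → C:1 H:2 N:1 O:2
Element totals:
  C: 11
  H: 23
  N: 1
  O: 4
Molecular formula: C11H23NO4.
  M = 11(12.011) + 23(1.008) + 14.007 + 4(15.999)
    = 132.121 + 23.184 + 14.007 + 63.996 = 233.308

233.31 g/mol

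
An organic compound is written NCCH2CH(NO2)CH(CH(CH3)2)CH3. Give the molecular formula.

C8H14N2O2

Atom tally by fragment:
  NCCH2 → C:2 H:2 N:1
  CH(NO2) → C:1 H:1 N:1 O:2
  CH(CH(CH3)2) → C:4 H:8
  CH3 → C:1 H:3
Element totals:
  C: 8
  H: 14
  N: 2
  O: 2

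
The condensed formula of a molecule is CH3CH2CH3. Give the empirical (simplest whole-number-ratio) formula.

Element totals:
  C: 3
  H: 8
Molecular formula: C3H8.
gcd of subscripts (3, 8) = 1, so the empirical formula equals the molecular formula.

C3H8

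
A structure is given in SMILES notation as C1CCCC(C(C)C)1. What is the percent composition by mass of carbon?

Atom tally by fragment:
  cyclopentane ring core → C:5 H:10
  (− 1 ring H displaced by substituents)
  + CH(CH3)2 → C:3 H:7
Element totals:
  C: 8
  H: 16
Molecular formula: C8H16.
Molar mass = 112.216 g/mol.
Mass from C: 8 × 12.011 = 96.088 g/mol.
%C = 96.088 / 112.216 × 100 = 85.63%.

85.63%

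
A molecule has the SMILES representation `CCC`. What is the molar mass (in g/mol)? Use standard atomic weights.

44.10 g/mol

Atom tally by fragment:
  CH3 → C:1 H:3
  CH2 → C:1 H:2
  CH3 → C:1 H:3
Element totals:
  C: 3
  H: 8
Molecular formula: C3H8.
  M = 3(12.011) + 8(1.008)
    = 36.033 + 8.064 = 44.097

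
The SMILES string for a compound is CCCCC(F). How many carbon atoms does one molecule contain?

Atom tally by fragment:
  CH3 → C:1 H:3
  CH2 → C:1 H:2
  CH2 → C:1 H:2
  CH2 → C:1 H:2
  CH2F → C:1 H:2 F:1
Element totals:
  C: 5
  H: 11
  F: 1

5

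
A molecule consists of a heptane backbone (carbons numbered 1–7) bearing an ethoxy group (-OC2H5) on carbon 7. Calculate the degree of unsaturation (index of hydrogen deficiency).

0

Atom tally by fragment:
  CH3 → C:1 H:3
  CH2 → C:1 H:2
  CH2 → C:1 H:2
  CH2 → C:1 H:2
  CH2 → C:1 H:2
  CH2 → C:1 H:2
  CH2OC2H5 → C:3 H:7 O:1
Element totals:
  C: 9
  H: 20
  O: 1
Molecular formula: C9H20O.
DoU = (2C + 2 + N − H − X) / 2 = (2·9 + 2 + 0 − 20 − 0) / 2 = 0.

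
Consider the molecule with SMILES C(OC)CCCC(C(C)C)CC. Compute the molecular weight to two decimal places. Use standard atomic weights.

172.31 g/mol

Atom tally by fragment:
  CH3OCH2 → C:2 H:5 O:1
  CH2 → C:1 H:2
  CH2 → C:1 H:2
  CH2 → C:1 H:2
  CH(CH(CH3)2) → C:4 H:8
  CH2 → C:1 H:2
  CH3 → C:1 H:3
Element totals:
  C: 11
  H: 24
  O: 1
Molecular formula: C11H24O.
  M = 11(12.011) + 24(1.008) + 15.999
    = 132.121 + 24.192 + 15.999 = 172.312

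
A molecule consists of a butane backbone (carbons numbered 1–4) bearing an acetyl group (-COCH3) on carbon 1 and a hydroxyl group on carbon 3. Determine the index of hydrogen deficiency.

Atom tally by fragment:
  CH3COCH2 → C:3 H:5 O:1
  CH2 → C:1 H:2
  CH(OH) → C:1 H:2 O:1
  CH3 → C:1 H:3
Element totals:
  C: 6
  H: 12
  O: 2
Molecular formula: C6H12O2.
DoU = (2C + 2 + N − H − X) / 2 = (2·6 + 2 + 0 − 12 − 0) / 2 = 1.

1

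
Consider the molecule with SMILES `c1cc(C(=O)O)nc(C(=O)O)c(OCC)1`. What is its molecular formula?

C9H9NO5

Atom tally by fragment:
  pyridine ring core → C:5 H:5 N:1
  (− 3 ring H displaced by substituents)
  + COOH → C:1 H:1 O:2
  + COOH → C:1 H:1 O:2
  + OC2H5 → C:2 H:5 O:1
Element totals:
  C: 9
  H: 9
  N: 1
  O: 5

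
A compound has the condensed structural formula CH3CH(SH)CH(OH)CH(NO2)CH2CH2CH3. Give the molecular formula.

C7H15NO3S

Atom tally by fragment:
  CH3 → C:1 H:3
  CH(SH) → C:1 H:2 S:1
  CH(OH) → C:1 H:2 O:1
  CH(NO2) → C:1 H:1 N:1 O:2
  CH2 → C:1 H:2
  CH2 → C:1 H:2
  CH3 → C:1 H:3
Element totals:
  C: 7
  H: 15
  N: 1
  O: 3
  S: 1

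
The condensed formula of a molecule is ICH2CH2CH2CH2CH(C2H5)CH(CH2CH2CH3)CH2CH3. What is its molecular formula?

Atom tally by fragment:
  ICH2 → C:1 H:2 I:1
  CH2 → C:1 H:2
  CH2 → C:1 H:2
  CH2 → C:1 H:2
  CH(C2H5) → C:3 H:6
  CH(CH2CH2CH3) → C:4 H:8
  CH2 → C:1 H:2
  CH3 → C:1 H:3
Element totals:
  C: 13
  H: 27
  I: 1

C13H27I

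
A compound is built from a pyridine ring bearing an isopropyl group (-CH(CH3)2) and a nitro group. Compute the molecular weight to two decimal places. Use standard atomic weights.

Atom tally by fragment:
  pyridine ring core → C:5 H:5 N:1
  (− 2 ring H displaced by substituents)
  + CH(CH3)2 → C:3 H:7
  + NO2 → N:1 O:2
Element totals:
  C: 8
  H: 10
  N: 2
  O: 2
Molecular formula: C8H10N2O2.
  M = 8(12.011) + 10(1.008) + 2(14.007) + 2(15.999)
    = 96.088 + 10.080 + 28.014 + 31.998 = 166.180

166.18 g/mol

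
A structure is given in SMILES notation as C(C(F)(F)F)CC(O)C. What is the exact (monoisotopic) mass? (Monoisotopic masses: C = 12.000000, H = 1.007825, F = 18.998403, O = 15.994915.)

Atom tally by fragment:
  F3CCH2 → C:2 H:2 F:3
  CH2 → C:1 H:2
  CH(OH) → C:1 H:2 O:1
  CH3 → C:1 H:3
Element totals:
  C: 5
  H: 9
  F: 3
  O: 1
Molecular formula: C5H9F3O.
  M = 5(12.0) + 9(1.007825) + 3(18.998403) + 15.994915
    = 60.000000 + 9.070425 + 56.995209 + 15.994915 = 142.060549

142.0605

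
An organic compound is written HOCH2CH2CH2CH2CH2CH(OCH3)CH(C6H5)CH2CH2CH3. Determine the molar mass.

264.41 g/mol

Element totals:
  C: 17
  H: 28
  O: 2
Molecular formula: C17H28O2.
  M = 17(12.011) + 28(1.008) + 2(15.999)
    = 204.187 + 28.224 + 31.998 = 264.409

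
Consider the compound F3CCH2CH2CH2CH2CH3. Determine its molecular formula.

Atom tally by fragment:
  F3CCH2 → C:2 H:2 F:3
  CH2 → C:1 H:2
  CH2 → C:1 H:2
  CH2 → C:1 H:2
  CH3 → C:1 H:3
Element totals:
  C: 6
  H: 11
  F: 3

C6H11F3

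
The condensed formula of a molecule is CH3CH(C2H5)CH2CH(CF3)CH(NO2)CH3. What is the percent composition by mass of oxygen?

14.08%

Atom tally by fragment:
  CH3 → C:1 H:3
  CH(C2H5) → C:3 H:6
  CH2 → C:1 H:2
  CH(CF3) → C:2 H:1 F:3
  CH(NO2) → C:1 H:1 N:1 O:2
  CH3 → C:1 H:3
Element totals:
  C: 9
  H: 16
  F: 3
  N: 1
  O: 2
Molecular formula: C9H16F3NO2.
Molar mass = 227.226 g/mol.
Mass from O: 2 × 15.999 = 31.998 g/mol.
%O = 31.998 / 227.226 × 100 = 14.08%.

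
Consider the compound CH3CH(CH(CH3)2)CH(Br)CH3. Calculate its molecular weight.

Atom tally by fragment:
  CH3 → C:1 H:3
  CH(CH(CH3)2) → C:4 H:8
  CH(Br) → C:1 H:1 Br:1
  CH3 → C:1 H:3
Element totals:
  C: 7
  H: 15
  Br: 1
Molecular formula: C7H15Br.
  M = 7(12.011) + 15(1.008) + 79.904
    = 84.077 + 15.120 + 79.904 = 179.101

179.10 g/mol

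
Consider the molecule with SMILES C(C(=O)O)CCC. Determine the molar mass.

102.13 g/mol

Atom tally by fragment:
  HOOCCH2 → C:2 H:3 O:2
  CH2 → C:1 H:2
  CH2 → C:1 H:2
  CH3 → C:1 H:3
Element totals:
  C: 5
  H: 10
  O: 2
Molecular formula: C5H10O2.
  M = 5(12.011) + 10(1.008) + 2(15.999)
    = 60.055 + 10.080 + 31.998 = 102.133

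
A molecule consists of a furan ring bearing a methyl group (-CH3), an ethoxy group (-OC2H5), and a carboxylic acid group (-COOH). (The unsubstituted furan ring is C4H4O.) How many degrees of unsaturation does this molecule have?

4

Atom tally by fragment:
  furan ring core → C:4 H:4 O:1
  (− 3 ring H displaced by substituents)
  + CH3 → C:1 H:3
  + OC2H5 → C:2 H:5 O:1
  + COOH → C:1 H:1 O:2
Element totals:
  C: 8
  H: 10
  O: 4
Molecular formula: C8H10O4.
DoU = (2C + 2 + N − H − X) / 2 = (2·8 + 2 + 0 − 10 − 0) / 2 = 4.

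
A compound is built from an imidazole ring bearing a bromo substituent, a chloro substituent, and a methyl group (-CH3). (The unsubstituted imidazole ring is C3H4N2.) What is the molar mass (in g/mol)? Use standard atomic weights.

Atom tally by fragment:
  imidazole ring core → C:3 H:4 N:2
  (− 3 ring H displaced by substituents)
  + Br → Br:1
  + Cl → Cl:1
  + CH3 → C:1 H:3
Element totals:
  C: 4
  H: 4
  Br: 1
  Cl: 1
  N: 2
Molecular formula: C4H4BrClN2.
  M = 4(12.011) + 4(1.008) + 79.904 + 35.45 + 2(14.007)
    = 48.044 + 4.032 + 79.904 + 35.450 + 28.014 = 195.444

195.44 g/mol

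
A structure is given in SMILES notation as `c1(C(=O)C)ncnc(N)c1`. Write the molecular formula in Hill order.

Atom tally by fragment:
  pyrimidine ring core → C:4 H:4 N:2
  (− 2 ring H displaced by substituents)
  + COCH3 → C:2 H:3 O:1
  + NH2 → N:1 H:2
Element totals:
  C: 6
  H: 7
  N: 3
  O: 1

C6H7N3O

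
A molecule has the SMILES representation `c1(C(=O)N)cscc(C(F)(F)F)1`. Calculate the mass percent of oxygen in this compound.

8.20%

Atom tally by fragment:
  thiophene ring core → C:4 H:4 S:1
  (− 2 ring H displaced by substituents)
  + CONH2 → C:1 H:2 O:1 N:1
  + CF3 → C:1 F:3
Element totals:
  C: 6
  H: 4
  F: 3
  N: 1
  O: 1
  S: 1
Molecular formula: C6H4F3NOS.
Molar mass = 195.158 g/mol.
Mass from O: 1 × 15.999 = 15.999 g/mol.
%O = 15.999 / 195.158 × 100 = 8.20%.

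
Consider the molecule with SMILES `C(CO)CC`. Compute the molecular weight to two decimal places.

Atom tally by fragment:
  HOCH2CH2 → C:2 H:5 O:1
  CH2 → C:1 H:2
  CH3 → C:1 H:3
Element totals:
  C: 4
  H: 10
  O: 1
Molecular formula: C4H10O.
  M = 4(12.011) + 10(1.008) + 15.999
    = 48.044 + 10.080 + 15.999 = 74.123

74.12 g/mol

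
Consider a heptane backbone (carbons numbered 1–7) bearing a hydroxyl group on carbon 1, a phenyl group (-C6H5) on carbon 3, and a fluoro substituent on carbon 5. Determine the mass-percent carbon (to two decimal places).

74.25%

Atom tally by fragment:
  HOCH2 → C:1 H:3 O:1
  CH2 → C:1 H:2
  CH(C6H5) → C:7 H:6
  CH2 → C:1 H:2
  CH(F) → C:1 H:1 F:1
  CH2 → C:1 H:2
  CH3 → C:1 H:3
Element totals:
  C: 13
  H: 19
  F: 1
  O: 1
Molecular formula: C13H19FO.
Molar mass = 210.292 g/mol.
Mass from C: 13 × 12.011 = 156.143 g/mol.
%C = 156.143 / 210.292 × 100 = 74.25%.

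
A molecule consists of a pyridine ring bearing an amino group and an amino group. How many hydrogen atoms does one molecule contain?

Atom tally by fragment:
  pyridine ring core → C:5 H:5 N:1
  (− 2 ring H displaced by substituents)
  + NH2 → N:1 H:2
  + NH2 → N:1 H:2
Element totals:
  C: 5
  H: 7
  N: 3

7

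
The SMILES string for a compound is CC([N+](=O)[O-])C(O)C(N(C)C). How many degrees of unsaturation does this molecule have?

Atom tally by fragment:
  CH3 → C:1 H:3
  CH(NO2) → C:1 H:1 N:1 O:2
  CH(OH) → C:1 H:2 O:1
  CH2N(CH3)2 → C:3 H:8 N:1
Element totals:
  C: 6
  H: 14
  N: 2
  O: 3
Molecular formula: C6H14N2O3.
DoU = (2C + 2 + N − H − X) / 2 = (2·6 + 2 + 2 − 14 − 0) / 2 = 1.

1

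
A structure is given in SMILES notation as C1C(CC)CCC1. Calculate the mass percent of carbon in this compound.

85.63%

Atom tally by fragment:
  cyclopentane ring core → C:5 H:10
  (− 1 ring H displaced by substituents)
  + C2H5 → C:2 H:5
Element totals:
  C: 7
  H: 14
Molecular formula: C7H14.
Molar mass = 98.189 g/mol.
Mass from C: 7 × 12.011 = 84.077 g/mol.
%C = 84.077 / 98.189 × 100 = 85.63%.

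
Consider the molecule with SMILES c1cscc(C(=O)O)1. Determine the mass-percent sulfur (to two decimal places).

Atom tally by fragment:
  thiophene ring core → C:4 H:4 S:1
  (− 1 ring H displaced by substituents)
  + COOH → C:1 H:1 O:2
Element totals:
  C: 5
  H: 4
  O: 2
  S: 1
Molecular formula: C5H4O2S.
Molar mass = 128.145 g/mol.
Mass from S: 1 × 32.06 = 32.060 g/mol.
%S = 32.060 / 128.145 × 100 = 25.02%.

25.02%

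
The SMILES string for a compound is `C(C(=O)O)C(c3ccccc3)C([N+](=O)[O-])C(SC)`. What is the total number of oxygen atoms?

Atom tally by fragment:
  HOOCCH2 → C:2 H:3 O:2
  CH(C6H5) → C:7 H:6
  CH(NO2) → C:1 H:1 N:1 O:2
  CH2SCH3 → C:2 H:5 S:1
Element totals:
  C: 12
  H: 15
  N: 1
  O: 4
  S: 1

4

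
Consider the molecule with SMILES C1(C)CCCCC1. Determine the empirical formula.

Atom tally by fragment:
  cyclohexane ring core → C:6 H:12
  (− 1 ring H displaced by substituents)
  + CH3 → C:1 H:3
Element totals:
  C: 7
  H: 14
Molecular formula: C7H14.
gcd of subscripts = 7; dividing each by 7:
  C: 7/7 = 1
  H: 14/7 = 2

CH2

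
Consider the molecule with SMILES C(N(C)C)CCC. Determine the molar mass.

101.19 g/mol

Atom tally by fragment:
  (CH3)2NCH2 → C:3 H:8 N:1
  CH2 → C:1 H:2
  CH2 → C:1 H:2
  CH3 → C:1 H:3
Element totals:
  C: 6
  H: 15
  N: 1
Molecular formula: C6H15N.
  M = 6(12.011) + 15(1.008) + 14.007
    = 72.066 + 15.120 + 14.007 = 101.193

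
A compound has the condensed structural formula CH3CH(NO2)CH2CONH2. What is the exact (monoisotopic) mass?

132.0535

Element totals:
  C: 4
  H: 8
  N: 2
  O: 3
Molecular formula: C4H8N2O3.
  M = 4(12.0) + 8(1.007825) + 2(14.003074) + 3(15.994915)
    = 48.000000 + 8.062600 + 28.006148 + 47.984745 = 132.053493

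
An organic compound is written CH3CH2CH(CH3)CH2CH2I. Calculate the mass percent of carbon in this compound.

33.98%

Atom tally by fragment:
  CH3 → C:1 H:3
  CH2 → C:1 H:2
  CH(CH3) → C:2 H:4
  CH2 → C:1 H:2
  CH2I → C:1 H:2 I:1
Element totals:
  C: 6
  H: 13
  I: 1
Molecular formula: C6H13I.
Molar mass = 212.074 g/mol.
Mass from C: 6 × 12.011 = 72.066 g/mol.
%C = 72.066 / 212.074 × 100 = 33.98%.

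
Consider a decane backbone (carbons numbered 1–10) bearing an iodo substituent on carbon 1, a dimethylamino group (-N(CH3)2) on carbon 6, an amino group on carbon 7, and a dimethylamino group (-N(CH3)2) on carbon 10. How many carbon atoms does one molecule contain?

14

Atom tally by fragment:
  ICH2 → C:1 H:2 I:1
  CH2 → C:1 H:2
  CH2 → C:1 H:2
  CH2 → C:1 H:2
  CH2 → C:1 H:2
  CH(N(CH3)2) → C:3 H:7 N:1
  CH(NH2) → C:1 H:3 N:1
  CH2 → C:1 H:2
  CH2 → C:1 H:2
  CH2N(CH3)2 → C:3 H:8 N:1
Element totals:
  C: 14
  H: 32
  I: 1
  N: 3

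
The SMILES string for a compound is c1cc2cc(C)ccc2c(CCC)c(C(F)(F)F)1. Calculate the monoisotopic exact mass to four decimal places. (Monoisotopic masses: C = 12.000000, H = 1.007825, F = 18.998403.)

252.1126

Atom tally by fragment:
  naphthalene ring system core → C:10 H:8
  (− 3 ring H displaced by substituents)
  + CH3 → C:1 H:3
  + CH2CH2CH3 → C:3 H:7
  + CF3 → C:1 F:3
Element totals:
  C: 15
  H: 15
  F: 3
Molecular formula: C15H15F3.
  M = 15(12.0) + 15(1.007825) + 3(18.998403)
    = 180.000000 + 15.117375 + 56.995209 = 252.112584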